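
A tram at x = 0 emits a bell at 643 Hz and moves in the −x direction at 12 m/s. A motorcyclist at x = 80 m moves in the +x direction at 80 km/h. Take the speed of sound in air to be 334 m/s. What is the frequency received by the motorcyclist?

579 Hz

80 km/h = 22.22 m/s.
The observer lies on the +x side, so the source is heading away from the observer and the observer is heading away from the source.
With source receding and observer receding, f' = f · (v − v_o)/(v + v_s).
f' = 643 × (334 − 22.22)/(334 + 12) = 643 × 311.78/346 ≈ 579 Hz.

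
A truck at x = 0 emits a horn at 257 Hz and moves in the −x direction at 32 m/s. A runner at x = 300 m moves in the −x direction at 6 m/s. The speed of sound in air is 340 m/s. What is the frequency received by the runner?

The observer lies on the +x side, so the source is heading away from the observer and the observer is heading toward the source.
General Doppler shift: f' = f · (v + v_o)/(v + v_s).
f' = 257 × (340 + 6)/(340 + 32) = 257 × 346/372 ≈ 239 Hz.

239 Hz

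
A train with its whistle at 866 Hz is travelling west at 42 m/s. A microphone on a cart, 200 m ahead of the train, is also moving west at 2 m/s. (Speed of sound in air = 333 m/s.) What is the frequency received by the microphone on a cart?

The microphone on a cart is ahead, so the train is moving toward it while the microphone on a cart is moving away from the train.
Both move, so f' = f · (v − v_o)/(v − v_s).
f' = 866 × (333 − 2)/(333 − 42) = 866 × 331/291 ≈ 985 Hz.

985 Hz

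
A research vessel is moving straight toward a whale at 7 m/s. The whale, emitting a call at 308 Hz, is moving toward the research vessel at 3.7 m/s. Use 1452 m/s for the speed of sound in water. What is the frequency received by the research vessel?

310 Hz

Both move, so f' = f · (v + v_o)/(v − v_s).
f' = 308 × (1452 + 7)/(1452 − 3.7) = 308 × 1459/1448.3 ≈ 310 Hz.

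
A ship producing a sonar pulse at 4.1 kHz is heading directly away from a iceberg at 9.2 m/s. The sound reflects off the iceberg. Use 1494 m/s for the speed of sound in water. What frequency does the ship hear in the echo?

The iceberg receives the sound from a moving source: f₁ = f₀ · v/(v + v_e) = 4.1 × 1494/1503.2 ≈ 4.07 kHz.
On the return leg the ship is a moving observer: f₂ = f₁ · (v − v_e)/v = 4.07 × 1484.8/1494 ≈ 4.05 kHz.

4.05 kHz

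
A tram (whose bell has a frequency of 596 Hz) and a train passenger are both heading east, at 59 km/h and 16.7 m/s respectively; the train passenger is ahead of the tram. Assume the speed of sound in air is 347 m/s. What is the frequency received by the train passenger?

595 Hz

59 km/h = 16.39 m/s.
The train passenger is ahead, so the tram is moving toward it while the train passenger is moving away from the tram.
Both move, so f' = f · (v − v_o)/(v − v_s).
f' = 596 × (347 − 16.7)/(347 − 16.39) = 596 × 330.3/330.61 ≈ 595 Hz.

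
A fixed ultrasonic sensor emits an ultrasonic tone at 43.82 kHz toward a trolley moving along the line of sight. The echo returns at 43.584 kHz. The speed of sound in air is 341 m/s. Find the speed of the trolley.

0.92 m/s

Double Doppler shift off a moving reflector: f₂ = f₀ · (v + u)/(v − u) (u > 0 toward emitter).
Rearranging, u = v · (f₂ − f₀)/(f₂ + f₀) = 341 × -0.236/87.404 ≈ -0.92 m/s.
So the trolley is moving at 0.92 m/s away from the emitter.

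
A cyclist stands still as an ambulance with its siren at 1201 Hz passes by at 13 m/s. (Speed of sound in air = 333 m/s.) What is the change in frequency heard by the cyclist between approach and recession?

Approaching: f₁ = f · v/(v − v_s) = 1201 × 333/320 ≈ 1249.8 Hz.
Receding: f₂ = f · v/(v + v_s) = 1201 × 333/346 ≈ 1155.9 Hz.
Drop: f₁ − f₂ = 2f·v·v_s/(v² − v_s²) = 2 × 1201 × 333 × 13/(333² − 13²) ≈ 93.9 Hz.

93.9 Hz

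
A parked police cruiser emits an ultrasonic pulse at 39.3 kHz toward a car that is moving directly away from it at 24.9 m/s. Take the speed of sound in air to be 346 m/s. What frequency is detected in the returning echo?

The car first receives the wave as a moving observer: f₁ = f₀ · (v − u)/v = 39.3 × (346 − 24.9)/346 ≈ 36.5 kHz.
The reflection then acts as a moving source: f₂ = f₁ · v/(v + u) ≈ 34.0 kHz.
Equivalently f₂ = f₀ · (v − u)/(v + u).

34.0 kHz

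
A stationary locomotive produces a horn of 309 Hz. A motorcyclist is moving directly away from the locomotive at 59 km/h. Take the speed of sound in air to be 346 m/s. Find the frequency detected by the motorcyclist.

294 Hz

59 km/h = 16.39 m/s.
Only the observer moves, away from the source, so f' = f · (v − v_o)/v.
f' = 309 × (346 − 16.39)/346 = 309 × 329.61/346 ≈ 294 Hz.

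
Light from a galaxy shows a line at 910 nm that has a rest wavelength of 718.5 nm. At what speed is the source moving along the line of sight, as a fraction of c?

λ'/λ₀ = 1.2665 > 1 (redshift), so the source is receding.
λ'/λ₀ = √((1 + β)/(1 − β)) for a receding source ⇒ β = (r² − 1)/(r² + 1) with r = λ'/λ₀.
β = (1.6041 − 1)/(1.6041 + 1) ≈ 0.232.

0.232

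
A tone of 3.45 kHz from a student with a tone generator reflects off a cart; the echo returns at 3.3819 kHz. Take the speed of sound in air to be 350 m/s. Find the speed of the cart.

3.5 m/s

Double Doppler shift off a moving reflector: f₂ = f₀ · (v + u)/(v − u) (u > 0 toward emitter).
Rearranging, u = v · (f₂ − f₀)/(f₂ + f₀) = 350 × -0.0681/6.8319 ≈ -3.5 m/s.
So the cart is moving at 3.5 m/s away from the emitter.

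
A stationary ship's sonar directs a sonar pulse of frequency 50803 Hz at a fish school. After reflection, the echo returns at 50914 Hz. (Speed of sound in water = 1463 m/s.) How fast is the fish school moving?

1.60 m/s

Double Doppler shift off a moving reflector: f₂ = f₀ · (v + u)/(v − u) (u > 0 toward emitter).
Rearranging, u = v · (f₂ − f₀)/(f₂ + f₀) = 1463 × 111/101717 ≈ 1.60 m/s.
So the fish school is moving at 1.60 m/s toward the emitter.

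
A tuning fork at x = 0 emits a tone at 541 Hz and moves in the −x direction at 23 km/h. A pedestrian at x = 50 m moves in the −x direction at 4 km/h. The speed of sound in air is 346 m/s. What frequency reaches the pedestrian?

533 Hz

23 km/h = 6.389 m/s; 4 km/h = 1.111 m/s.
The observer lies on the +x side, so the source is heading away from the observer and the observer is heading toward the source.
General Doppler shift: f' = f · (v + v_o)/(v + v_s).
f' = 541 × (346 + 1.111)/(346 + 6.389) = 541 × 347.11/352.39 ≈ 533 Hz.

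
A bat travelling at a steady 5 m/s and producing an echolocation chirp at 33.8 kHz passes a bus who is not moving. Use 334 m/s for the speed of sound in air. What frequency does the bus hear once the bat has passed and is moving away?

33.3 kHz

Receding: f₂ = f · v/(v + v_s) = 33.8 × 334/339 ≈ 33.3 kHz.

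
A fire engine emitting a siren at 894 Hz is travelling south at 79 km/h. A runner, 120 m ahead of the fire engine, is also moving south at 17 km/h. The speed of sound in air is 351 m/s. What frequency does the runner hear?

79 km/h = 21.94 m/s; 17 km/h = 4.722 m/s.
The runner is ahead, so the fire engine is moving toward it while the runner is moving away from the fire engine.
Both move, so f' = f · (v − v_o)/(v − v_s).
f' = 894 × (351 − 4.722)/(351 − 21.94) = 894 × 346.28/329.06 ≈ 941 Hz.

941 Hz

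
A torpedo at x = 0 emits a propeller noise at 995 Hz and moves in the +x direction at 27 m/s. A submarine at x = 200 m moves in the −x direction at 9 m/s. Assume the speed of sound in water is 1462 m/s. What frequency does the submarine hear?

1020 Hz

The observer lies on the +x side, so the source is heading toward the observer and the observer is heading toward the source.
With source approaching and observer approaching, f' = f · (v + v_o)/(v − v_s).
f' = 995 × (1462 + 9)/(1462 − 27) = 995 × 1471/1435 ≈ 1020 Hz.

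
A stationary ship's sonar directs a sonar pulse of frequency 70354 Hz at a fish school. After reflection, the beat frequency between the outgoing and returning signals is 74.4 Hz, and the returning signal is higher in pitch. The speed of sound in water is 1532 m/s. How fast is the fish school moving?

Double Doppler shift off a moving reflector: f₂ = f₀ · (v + u)/(v − u) (u > 0 toward emitter).
Returning signal is higher, so f₂ = f₀ + Δf = 70354 + 74.4 = 70428.4 Hz.
Rearranging, u = v · (f₂ − f₀)/(f₂ + f₀) = 1532 × 74.4/140782.4 ≈ 0.81 m/s.
So the fish school is moving at 0.81 m/s toward the emitter.

0.81 m/s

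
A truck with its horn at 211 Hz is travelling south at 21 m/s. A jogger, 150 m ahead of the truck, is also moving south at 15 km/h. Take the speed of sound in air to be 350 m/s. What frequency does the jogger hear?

15 km/h = 4.167 m/s.
The jogger is ahead, so the truck is moving toward it while the jogger is moving away from the truck.
General Doppler shift: f' = f · (v − v_o)/(v − v_s).
f' = 211 × (350 − 4.167)/(350 − 21) = 211 × 345.83/329 ≈ 222 Hz.

222 Hz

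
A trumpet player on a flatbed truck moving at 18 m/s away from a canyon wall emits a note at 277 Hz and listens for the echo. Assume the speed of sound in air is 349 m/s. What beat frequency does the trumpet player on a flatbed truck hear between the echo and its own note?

The canyon wall receives the sound from a moving source: f₁ = f₀ · v/(v + v_e) = 277 × 349/367 ≈ 263.4 Hz.
On the return leg the trumpet player on a flatbed truck is a moving observer: f₂ = f₁ · (v − v_e)/v = 263.4 × 331/349 ≈ 249.8 Hz.
Equivalently f₂ = f₀ · (v − v_e)/(v + v_e).
Beat against the emitted tone: |f₂ − f₀| = 2v_e·f₀/(v + v_e) = 2 × 18 × 277/367 ≈ 27.2 Hz.

27.2 Hz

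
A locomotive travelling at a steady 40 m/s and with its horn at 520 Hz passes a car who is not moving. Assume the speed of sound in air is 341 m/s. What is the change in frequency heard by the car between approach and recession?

Approaching: f₁ = f · v/(v − v_s) = 520 × 341/301 ≈ 589 Hz.
Receding: f₂ = f · v/(v + v_s) = 520 × 341/381 ≈ 465 Hz.
Drop: f₁ − f₂ = 2f·v·v_s/(v² − v_s²) = 2 × 520 × 341 × 40/(341² − 40²) ≈ 124 Hz.

124 Hz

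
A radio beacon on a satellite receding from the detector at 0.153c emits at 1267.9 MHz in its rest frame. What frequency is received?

Relativistic Doppler for frequency: f' = f₀ · √((1 − β)/(1 + β)).
f' = 1267.9 × √(0.8470/1.1530) = 1267.9 × 0.85709 ≈ 1086.7 MHz.

1086.7 MHz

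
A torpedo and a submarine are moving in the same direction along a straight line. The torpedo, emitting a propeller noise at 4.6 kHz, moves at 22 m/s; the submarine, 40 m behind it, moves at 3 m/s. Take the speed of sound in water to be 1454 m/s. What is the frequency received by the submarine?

The submarine is behind, so the torpedo is moving away from it while the submarine is moving toward the torpedo.
With source receding and observer approaching, f' = f · (v + v_o)/(v + v_s).
f' = 4.6 × (1454 + 3)/(1454 + 22) = 4.6 × 1457/1476 ≈ 4.54 kHz.

4.54 kHz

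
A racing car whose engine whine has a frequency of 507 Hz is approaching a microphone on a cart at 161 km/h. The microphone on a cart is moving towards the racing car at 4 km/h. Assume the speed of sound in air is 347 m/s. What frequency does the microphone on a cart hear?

584 Hz

161 km/h = 44.72 m/s; 4 km/h = 1.111 m/s.
General Doppler shift: f' = f · (v + v_o)/(v − v_s).
f' = 507 × (347 + 1.111)/(347 − 44.72) = 507 × 348.11/302.28 ≈ 584 Hz.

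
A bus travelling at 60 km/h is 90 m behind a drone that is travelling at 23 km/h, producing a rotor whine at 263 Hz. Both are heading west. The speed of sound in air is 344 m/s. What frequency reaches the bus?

271 Hz

23 km/h = 6.389 m/s; 60 km/h = 16.67 m/s.
The bus is behind, so the drone is moving away from it while the bus is moving toward the drone.
Both move, so f' = f · (v + v_o)/(v + v_s).
f' = 263 × (344 + 16.67)/(344 + 6.389) = 263 × 360.67/350.39 ≈ 271 Hz.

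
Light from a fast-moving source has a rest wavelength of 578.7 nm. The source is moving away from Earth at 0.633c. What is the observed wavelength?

1220.7 nm

Relativistic Doppler for wavelength: λ' = λ₀ · √((1 + β)/(1 − β)).
λ' = 578.7 × √(1.6330/0.3670) = 578.7 × 2.10941 ≈ 1220.7 nm.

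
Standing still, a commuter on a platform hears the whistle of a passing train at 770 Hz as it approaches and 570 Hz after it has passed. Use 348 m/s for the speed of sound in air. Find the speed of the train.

52 m/s

f₁/f₂ = (v + v_s)/(v − v_s), so v_s = v · (f₁ − f₂)/(f₁ + f₂).
v_s = 348 × (770 − 570)/(770 + 570) = 348 × 200/1340 ≈ 52 m/s.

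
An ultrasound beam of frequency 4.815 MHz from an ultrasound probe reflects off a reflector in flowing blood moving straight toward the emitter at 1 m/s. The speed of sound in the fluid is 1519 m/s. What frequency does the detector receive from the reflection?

4.821 MHz

The reflector in flowing blood first receives the wave as a moving observer: f₁ = f₀ · (v + u)/v = 4.815 × (1519 + 1)/1519 ≈ 4.818 MHz.
On reflection it acts as a source moving toward the stationary detector: f₂ = f₁ · v/(v − u) = 4.818 × 1519/1518 ≈ 4.821 MHz.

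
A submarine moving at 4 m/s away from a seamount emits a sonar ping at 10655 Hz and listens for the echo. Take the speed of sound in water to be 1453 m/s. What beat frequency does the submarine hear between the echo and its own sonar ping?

The seamount receives the sound from a moving source: f₁ = f₀ · v/(v + v_e) = 10655 × 1453/1457 ≈ 10625.7 Hz.
On the return leg the submarine is a moving observer: f₂ = f₁ · (v − v_e)/v = 10625.7 × 1449/1453 ≈ 10596.5 Hz.
Equivalently f₂ = f₀ · (v − v_e)/(v + v_e).
Beat against the emitted tone: |f₂ − f₀| = 2v_e·f₀/(v + v_e) = 2 × 4 × 10655/1457 ≈ 58.5 Hz.

58.5 Hz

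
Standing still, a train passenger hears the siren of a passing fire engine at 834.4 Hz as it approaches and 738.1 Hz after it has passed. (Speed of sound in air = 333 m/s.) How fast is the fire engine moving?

f₁/f₂ = (v + v_s)/(v − v_s), so v_s = v · (f₁ − f₂)/(f₁ + f₂).
v_s = 333 × (834.4 − 738.1)/(834.4 + 738.1) = 333 × 96.3/1572.5 ≈ 20.4 m/s.

20.4 m/s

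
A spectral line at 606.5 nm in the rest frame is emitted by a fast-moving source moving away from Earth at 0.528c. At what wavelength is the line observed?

1091.2 nm

Relativistic Doppler for wavelength: λ' = λ₀ · √((1 + β)/(1 − β)).
λ' = 606.5 × √(1.5280/0.4720) = 606.5 × 1.79925 ≈ 1091.2 nm.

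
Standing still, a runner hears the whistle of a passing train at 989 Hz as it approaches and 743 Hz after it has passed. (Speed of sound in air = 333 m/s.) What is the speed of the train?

47 m/s

f₁/f₂ = (v + v_s)/(v − v_s), so v_s = v · (f₁ − f₂)/(f₁ + f₂).
v_s = 333 × (989 − 743)/(989 + 743) = 333 × 246/1732 ≈ 47 m/s.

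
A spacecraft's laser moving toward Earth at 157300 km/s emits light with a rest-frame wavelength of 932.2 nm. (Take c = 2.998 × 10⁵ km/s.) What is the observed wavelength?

β = v/c = 157300/299800 = 0.5247.
Relativistic Doppler for wavelength: λ' = λ₀ · √((1 − β)/(1 + β)).
λ' = 932.2 × √(0.4753/1.5247) = 932.2 × 0.55834 ≈ 520.5 nm.

520.5 nm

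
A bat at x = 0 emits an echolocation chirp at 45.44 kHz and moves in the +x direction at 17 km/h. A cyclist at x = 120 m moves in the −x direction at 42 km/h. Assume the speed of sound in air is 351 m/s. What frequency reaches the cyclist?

47.6 kHz

17 km/h = 4.722 m/s; 42 km/h = 11.67 m/s.
The observer lies on the +x side, so the source is heading toward the observer and the observer is heading toward the source.
With source approaching and observer approaching, f' = f · (v + v_o)/(v − v_s).
f' = 45.44 × (351 + 11.67)/(351 − 4.722) = 45.44 × 362.67/346.28 ≈ 47.6 kHz.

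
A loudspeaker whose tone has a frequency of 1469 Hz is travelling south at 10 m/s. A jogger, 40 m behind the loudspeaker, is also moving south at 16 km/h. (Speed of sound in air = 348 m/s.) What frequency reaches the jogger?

16 km/h = 4.444 m/s.
The jogger is behind, so the loudspeaker is moving away from it while the jogger is moving toward the loudspeaker.
With source receding and observer approaching, f' = f · (v + v_o)/(v + v_s).
f' = 1469 × (348 + 4.444)/(348 + 10) = 1469 × 352.44/358 ≈ 1446 Hz.

1446 Hz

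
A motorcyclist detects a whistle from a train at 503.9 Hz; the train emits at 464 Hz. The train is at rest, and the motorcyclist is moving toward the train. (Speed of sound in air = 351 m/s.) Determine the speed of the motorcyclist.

30 m/s

f' = f · (v + v_o)/v ⇒ v_o = v · |f'/f − 1|.
v_o = 351 × |503.9/464 − 1| = 351 × 0.08599 ≈ 30 m/s.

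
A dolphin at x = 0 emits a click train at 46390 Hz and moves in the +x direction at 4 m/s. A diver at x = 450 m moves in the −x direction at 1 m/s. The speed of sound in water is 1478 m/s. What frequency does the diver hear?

The observer lies on the +x side, so the source is heading toward the observer and the observer is heading toward the source.
General Doppler shift: f' = f · (v + v_o)/(v − v_s).
f' = 46390 × (1478 + 1)/(1478 − 4) = 46390 × 1479/1474 ≈ 46547 Hz.

46547 Hz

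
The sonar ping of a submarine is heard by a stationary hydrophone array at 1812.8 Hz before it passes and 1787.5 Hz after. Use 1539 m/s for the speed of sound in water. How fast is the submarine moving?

10.8 m/s

f₁/f₂ = (v + v_s)/(v − v_s), so v_s = v · (f₁ − f₂)/(f₁ + f₂).
v_s = 1539 × (1812.8 − 1787.5)/(1812.8 + 1787.5) = 1539 × 25.3/3600.3 ≈ 10.8 m/s.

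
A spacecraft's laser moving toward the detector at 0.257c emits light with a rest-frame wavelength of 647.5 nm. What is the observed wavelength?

497.8 nm

Relativistic Doppler for wavelength: λ' = λ₀ · √((1 − β)/(1 + β)).
λ' = 647.5 × √(0.7430/1.2570) = 647.5 × 0.76882 ≈ 497.8 nm.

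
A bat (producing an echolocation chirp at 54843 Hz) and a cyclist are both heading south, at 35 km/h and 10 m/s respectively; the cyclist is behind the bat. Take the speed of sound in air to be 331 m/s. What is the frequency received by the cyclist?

54888 Hz

35 km/h = 9.722 m/s.
The cyclist is behind, so the bat is moving away from it while the cyclist is moving toward the bat.
General Doppler shift: f' = f · (v + v_o)/(v + v_s).
f' = 54843 × (331 + 10)/(331 + 9.722) = 54843 × 341/340.72 ≈ 54888 Hz.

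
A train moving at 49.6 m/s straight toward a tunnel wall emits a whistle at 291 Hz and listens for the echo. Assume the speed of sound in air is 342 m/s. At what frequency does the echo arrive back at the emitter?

The tunnel wall receives the sound from a moving source: f₁ = f₀ · v/(v − v_e) = 291 × 342/292.4 ≈ 340 Hz.
On the return leg the train is a moving observer: f₂ = f₁ · (v + v_e)/v = 340 × 391.6/342 ≈ 390 Hz.
Equivalently f₂ = f₀ · (v + v_e)/(v − v_e).

390 Hz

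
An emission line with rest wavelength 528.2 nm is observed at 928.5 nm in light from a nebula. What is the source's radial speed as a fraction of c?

0.511c

λ'/λ₀ = 1.7579 > 1 (redshift), so the source is receding.
λ'/λ₀ = √((1 + β)/(1 − β)) for a receding source ⇒ β = (r² − 1)/(r² + 1) with r = λ'/λ₀.
β = (3.0901 − 1)/(3.0901 + 1) ≈ 0.511.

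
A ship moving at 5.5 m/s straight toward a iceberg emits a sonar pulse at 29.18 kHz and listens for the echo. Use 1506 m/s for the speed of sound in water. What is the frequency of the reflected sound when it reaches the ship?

29.4 kHz

The iceberg receives the sound from a moving source: f₁ = f₀ · v/(v − v_e) = 29.18 × 1506/1500.5 ≈ 29.3 kHz.
On the return leg the ship is a moving observer: f₂ = f₁ · (v + v_e)/v = 29.3 × 1511.5/1506 ≈ 29.4 kHz.
Equivalently f₂ = f₀ · (v + v_e)/(v − v_e).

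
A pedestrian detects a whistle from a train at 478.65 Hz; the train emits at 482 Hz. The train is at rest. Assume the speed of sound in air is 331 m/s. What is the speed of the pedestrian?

f' < f, so the pedestrian is receding.
f' = f · (v − v_o)/v ⇒ v_o = v · |f'/f − 1|.
v_o = 331 × |478.65/482 − 1| = 331 × 0.00695 ≈ 2.30 m/s.

2.30 m/s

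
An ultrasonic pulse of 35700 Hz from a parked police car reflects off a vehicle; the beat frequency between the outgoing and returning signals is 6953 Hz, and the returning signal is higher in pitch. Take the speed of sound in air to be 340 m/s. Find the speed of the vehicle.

Double Doppler shift off a moving reflector: f₂ = f₀ · (v + u)/(v − u) (u > 0 toward emitter).
Returning signal is higher, so f₂ = f₀ + Δf = 35700 + 6953 = 42653 Hz.
Rearranging, u = v · (f₂ − f₀)/(f₂ + f₀) = 340 × 6953/78353 ≈ 30 m/s.
So the vehicle is moving at 30 m/s toward the emitter.

30 m/s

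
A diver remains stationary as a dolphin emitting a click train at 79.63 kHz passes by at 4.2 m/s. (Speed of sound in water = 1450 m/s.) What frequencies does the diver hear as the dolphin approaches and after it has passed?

Approaching: f₁ = f · v/(v − v_s) = 79.63 × 1450/1445.8 ≈ 79.9 kHz.
Receding: f₂ = f · v/(v + v_s) = 79.63 × 1450/1454.2 ≈ 79.4 kHz.

79.9 kHz approaching; 79.4 kHz receding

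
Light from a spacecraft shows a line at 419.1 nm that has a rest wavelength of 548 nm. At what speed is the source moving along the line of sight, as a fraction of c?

0.262c

λ'/λ₀ = 0.7648 < 1 (blueshift), so the source is approaching.
λ'/λ₀ = √((1 − β)/(1 + β)) for an approaching source ⇒ β = (1 − r²)/(1 + r²) with r = λ'/λ₀.
β = (1 − 0.5849)/(1 + 0.5849) ≈ 0.262.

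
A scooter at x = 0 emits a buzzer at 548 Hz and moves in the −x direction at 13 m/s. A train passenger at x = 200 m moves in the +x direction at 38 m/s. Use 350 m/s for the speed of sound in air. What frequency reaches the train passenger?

The observer lies on the +x side, so the source is heading away from the observer and the observer is heading away from the source.
General Doppler shift: f' = f · (v − v_o)/(v + v_s).
f' = 548 × (350 − 38)/(350 + 13) = 548 × 312/363 ≈ 471 Hz.

471 Hz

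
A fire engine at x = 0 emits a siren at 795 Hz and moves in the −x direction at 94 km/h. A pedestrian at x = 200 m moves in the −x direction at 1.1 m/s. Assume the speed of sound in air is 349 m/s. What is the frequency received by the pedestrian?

94 km/h = 26.11 m/s.
The observer lies on the +x side, so the source is heading away from the observer and the observer is heading toward the source.
Both move, so f' = f · (v + v_o)/(v + v_s).
f' = 795 × (349 + 1.1)/(349 + 26.11) = 795 × 350.1/375.11 ≈ 742 Hz.

742 Hz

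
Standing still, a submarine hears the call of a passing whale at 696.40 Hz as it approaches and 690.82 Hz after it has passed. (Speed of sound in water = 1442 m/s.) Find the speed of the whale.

5.8 m/s

f₁/f₂ = (v + v_s)/(v − v_s), so v_s = v · (f₁ − f₂)/(f₁ + f₂).
v_s = 1442 × (696.40 − 690.82)/(696.40 + 690.82) = 1442 × 5.58/1387.22 ≈ 5.8 m/s.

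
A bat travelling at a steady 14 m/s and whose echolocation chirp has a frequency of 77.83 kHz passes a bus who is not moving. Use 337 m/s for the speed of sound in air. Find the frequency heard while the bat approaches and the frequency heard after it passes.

81.2 kHz approaching; 74.7 kHz receding

Approaching: f₁ = f · v/(v − v_s) = 77.83 × 337/323 ≈ 81.2 kHz.
Receding: f₂ = f · v/(v + v_s) = 77.83 × 337/351 ≈ 74.7 kHz.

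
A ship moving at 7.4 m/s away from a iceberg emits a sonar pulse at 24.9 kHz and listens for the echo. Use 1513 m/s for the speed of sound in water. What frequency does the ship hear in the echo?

24.7 kHz

The iceberg receives the sound from a moving source: f₁ = f₀ · v/(v + v_e) = 24.9 × 1513/1520.4 ≈ 24.8 kHz.
On the return leg the ship is a moving observer: f₂ = f₁ · (v − v_e)/v = 24.8 × 1505.6/1513 ≈ 24.7 kHz.
Equivalently f₂ = f₀ · (v − v_e)/(v + v_e).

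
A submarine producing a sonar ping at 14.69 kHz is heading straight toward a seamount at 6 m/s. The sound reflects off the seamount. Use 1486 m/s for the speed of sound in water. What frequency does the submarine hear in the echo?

The seamount receives the sound from a moving source: f₁ = f₀ · v/(v − v_e) = 14.69 × 1486/1480 ≈ 14.75 kHz.
On the return leg the submarine is a moving observer: f₂ = f₁ · (v + v_e)/v = 14.75 × 1492/1486 ≈ 14.81 kHz.

14.81 kHz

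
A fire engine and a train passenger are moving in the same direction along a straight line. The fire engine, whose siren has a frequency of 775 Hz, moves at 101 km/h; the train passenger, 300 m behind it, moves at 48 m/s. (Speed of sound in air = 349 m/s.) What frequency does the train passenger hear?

816 Hz

101 km/h = 28.06 m/s.
The train passenger is behind, so the fire engine is moving away from it while the train passenger is moving toward the fire engine.
With source receding and observer approaching, f' = f · (v + v_o)/(v + v_s).
f' = 775 × (349 + 48)/(349 + 28.06) = 775 × 397/377.06 ≈ 816 Hz.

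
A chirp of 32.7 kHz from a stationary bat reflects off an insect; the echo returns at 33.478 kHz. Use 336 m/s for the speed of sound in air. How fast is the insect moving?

4.0 m/s

Double Doppler shift off a moving reflector: f₂ = f₀ · (v + u)/(v − u) (u > 0 toward emitter).
Rearranging, u = v · (f₂ − f₀)/(f₂ + f₀) = 336 × 0.778/66.178 ≈ 4.0 m/s.
So the insect is moving at 4.0 m/s toward the emitter.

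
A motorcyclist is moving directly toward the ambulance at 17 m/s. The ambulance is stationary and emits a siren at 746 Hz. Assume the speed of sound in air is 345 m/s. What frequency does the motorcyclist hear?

Moving observer, stationary source: f' = f · (v + v_o)/v.
f' = 746 × (345 + 17)/345 = 746 × 362/345 ≈ 783 Hz.

783 Hz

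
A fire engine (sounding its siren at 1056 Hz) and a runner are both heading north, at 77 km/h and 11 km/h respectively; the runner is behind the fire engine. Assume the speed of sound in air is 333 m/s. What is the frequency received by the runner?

1001 Hz

77 km/h = 21.39 m/s; 11 km/h = 3.056 m/s.
The runner is behind, so the fire engine is moving away from it while the runner is moving toward the fire engine.
General Doppler shift: f' = f · (v + v_o)/(v + v_s).
f' = 1056 × (333 + 3.056)/(333 + 21.39) = 1056 × 336.06/354.39 ≈ 1001 Hz.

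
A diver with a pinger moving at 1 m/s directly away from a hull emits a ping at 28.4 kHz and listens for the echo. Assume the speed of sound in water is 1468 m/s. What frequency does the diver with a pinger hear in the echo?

The hull receives the sound from a moving source: f₁ = f₀ · v/(v + v_e) = 28.4 × 1468/1469 ≈ 28.4 kHz.
On the return leg the diver with a pinger is a moving observer: f₂ = f₁ · (v − v_e)/v = 28.4 × 1467/1468 ≈ 28.4 kHz.

28.4 kHz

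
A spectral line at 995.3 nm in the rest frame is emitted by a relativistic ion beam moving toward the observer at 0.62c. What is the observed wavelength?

Relativistic Doppler for wavelength: λ' = λ₀ · √((1 − β)/(1 + β)).
λ' = 995.3 × √(0.3800/1.6200) = 995.3 × 0.48432 ≈ 482.0 nm.

482.0 nm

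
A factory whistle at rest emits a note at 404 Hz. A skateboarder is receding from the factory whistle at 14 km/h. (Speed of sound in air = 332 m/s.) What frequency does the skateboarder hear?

399 Hz

14 km/h = 3.889 m/s.
Moving observer, stationary source: f' = f · (v − v_o)/v.
f' = 404 × (332 − 3.889)/332 = 404 × 328.11/332 ≈ 399 Hz.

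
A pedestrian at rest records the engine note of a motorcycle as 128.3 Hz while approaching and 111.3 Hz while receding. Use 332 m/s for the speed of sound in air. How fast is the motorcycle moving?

23.6 m/s

f₁/f₂ = (v + v_s)/(v − v_s), so v_s = v · (f₁ − f₂)/(f₁ + f₂).
v_s = 332 × (128.3 − 111.3)/(128.3 + 111.3) = 332 × 17.0/239.6 ≈ 23.6 m/s.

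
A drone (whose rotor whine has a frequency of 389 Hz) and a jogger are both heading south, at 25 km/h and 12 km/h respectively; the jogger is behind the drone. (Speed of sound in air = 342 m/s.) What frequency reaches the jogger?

25 km/h = 6.944 m/s; 12 km/h = 3.333 m/s.
The jogger is behind, so the drone is moving away from it while the jogger is moving toward the drone.
General Doppler shift: f' = f · (v + v_o)/(v + v_s).
f' = 389 × (342 + 3.333)/(342 + 6.944) = 389 × 345.33/348.94 ≈ 385 Hz.

385 Hz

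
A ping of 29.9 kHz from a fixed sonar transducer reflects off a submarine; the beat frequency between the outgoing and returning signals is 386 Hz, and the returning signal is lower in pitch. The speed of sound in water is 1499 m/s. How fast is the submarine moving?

9.7 m/s

Double Doppler shift off a moving reflector: f₂ = f₀ · (v + u)/(v − u) (u > 0 toward emitter).
Returning signal is lower, so f₂ = f₀ − Δf = 29900 − 386 = 29514 Hz.
Rearranging, u = v · (f₂ − f₀)/(f₂ + f₀) = 1499 × -386/59414 ≈ -9.7 m/s.
So the submarine is moving at 9.7 m/s away from the emitter.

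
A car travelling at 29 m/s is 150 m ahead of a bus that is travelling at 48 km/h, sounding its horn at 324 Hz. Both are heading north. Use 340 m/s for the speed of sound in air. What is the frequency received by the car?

308 Hz

48 km/h = 13.33 m/s.
The car is ahead, so the bus is moving toward it while the car is moving away from the bus.
With source approaching and observer receding, f' = f · (v − v_o)/(v − v_s).
f' = 324 × (340 − 29)/(340 − 13.33) = 324 × 311/326.67 ≈ 308 Hz.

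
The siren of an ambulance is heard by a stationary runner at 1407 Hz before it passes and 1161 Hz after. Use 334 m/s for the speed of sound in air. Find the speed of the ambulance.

f₁/f₂ = (v + v_s)/(v − v_s), so v_s = v · (f₁ − f₂)/(f₁ + f₂).
v_s = 334 × (1407 − 1161)/(1407 + 1161) = 334 × 246/2568 ≈ 32 m/s.

32 m/s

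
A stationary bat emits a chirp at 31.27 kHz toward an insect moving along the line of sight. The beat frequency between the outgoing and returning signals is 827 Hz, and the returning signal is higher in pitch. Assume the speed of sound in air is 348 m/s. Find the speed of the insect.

4.5 m/s

Double Doppler shift off a moving reflector: f₂ = f₀ · (v + u)/(v − u) (u > 0 toward emitter).
Returning signal is higher, so f₂ = f₀ + Δf = 31270 + 827 = 32097 Hz.
Rearranging, u = v · (f₂ − f₀)/(f₂ + f₀) = 348 × 827/63367 ≈ 4.5 m/s.
So the insect is moving at 4.5 m/s toward the emitter.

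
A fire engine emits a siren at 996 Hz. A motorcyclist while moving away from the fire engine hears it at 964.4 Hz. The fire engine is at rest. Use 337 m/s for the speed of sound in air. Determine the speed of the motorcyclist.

f' = f · (v − v_o)/v ⇒ v_o = v · |f'/f − 1|.
v_o = 337 × |964.4/996 − 1| = 337 × 0.03173 ≈ 10.7 m/s.

10.7 m/s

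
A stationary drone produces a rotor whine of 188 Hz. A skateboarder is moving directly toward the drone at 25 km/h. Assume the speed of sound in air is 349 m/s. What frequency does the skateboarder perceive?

25 km/h = 6.944 m/s.
Moving observer, stationary source: f' = f · (v + v_o)/v.
f' = 188 × (349 + 6.944)/349 = 188 × 355.94/349 ≈ 192 Hz.

192 Hz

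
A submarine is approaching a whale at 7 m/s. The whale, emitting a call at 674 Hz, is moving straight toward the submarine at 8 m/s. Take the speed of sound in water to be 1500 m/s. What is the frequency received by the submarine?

General Doppler shift: f' = f · (v + v_o)/(v − v_s).
f' = 674 × (1500 + 7)/(1500 − 8) = 674 × 1507/1492 ≈ 681 Hz.

681 Hz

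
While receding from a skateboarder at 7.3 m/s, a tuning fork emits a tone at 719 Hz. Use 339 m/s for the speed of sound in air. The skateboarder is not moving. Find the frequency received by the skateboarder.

704 Hz

With the source moving away from a stationary observer, f' = f · v/(v + v_s).
f' = 719 × 339/(339 + 7.3) = 719 × 339/346.3 ≈ 704 Hz.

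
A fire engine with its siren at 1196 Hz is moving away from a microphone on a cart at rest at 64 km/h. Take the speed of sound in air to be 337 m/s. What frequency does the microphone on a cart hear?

1136 Hz

64 km/h = 17.78 m/s.
With the source moving away from a stationary observer, f' = f · v/(v + v_s).
f' = 1196 × 337/(337 + 17.78) = 1196 × 337/354.8 ≈ 1136 Hz.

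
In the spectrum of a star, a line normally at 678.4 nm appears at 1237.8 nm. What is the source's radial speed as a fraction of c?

λ'/λ₀ = 1.8246 > 1 (redshift), so the source is receding.
λ'/λ₀ = √((1 + β)/(1 − β)) for a receding source ⇒ β = (r² − 1)/(r² + 1) with r = λ'/λ₀.
β = (3.3291 − 1)/(3.3291 + 1) ≈ 0.538.

0.538c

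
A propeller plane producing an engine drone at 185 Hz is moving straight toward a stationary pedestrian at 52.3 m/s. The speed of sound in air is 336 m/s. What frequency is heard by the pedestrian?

With the source moving toward a stationary observer, f' = f · v/(v − v_s).
f' = 185 × 336/(336 − 52.3) = 185 × 336/283.7 ≈ 219 Hz.

219 Hz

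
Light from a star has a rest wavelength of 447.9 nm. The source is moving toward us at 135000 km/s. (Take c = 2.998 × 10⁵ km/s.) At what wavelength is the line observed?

β = v/c = 135000/299800 = 0.4503.
Relativistic Doppler for wavelength: λ' = λ₀ · √((1 − β)/(1 + β)).
λ' = 447.9 × √(0.5497/1.4503) = 447.9 × 0.61565 ≈ 275.7 nm.

275.7 nm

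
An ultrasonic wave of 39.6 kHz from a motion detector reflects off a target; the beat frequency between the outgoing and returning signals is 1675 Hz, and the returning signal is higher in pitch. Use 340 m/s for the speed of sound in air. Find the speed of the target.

Double Doppler shift off a moving reflector: f₂ = f₀ · (v + u)/(v − u) (u > 0 toward emitter).
Returning signal is higher, so f₂ = f₀ + Δf = 39600 + 1675 = 41275 Hz.
Rearranging, u = v · (f₂ − f₀)/(f₂ + f₀) = 340 × 1675/80875 ≈ 7.0 m/s.
So the target is moving at 7.0 m/s toward the emitter.

7.0 m/s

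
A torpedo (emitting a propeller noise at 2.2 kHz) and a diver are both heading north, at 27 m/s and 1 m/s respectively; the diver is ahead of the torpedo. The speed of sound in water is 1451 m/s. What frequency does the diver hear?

The diver is ahead, so the torpedo is moving toward it while the diver is moving away from the torpedo.
Both move, so f' = f · (v − v_o)/(v − v_s).
f' = 2.2 × (1451 − 1)/(1451 − 27) = 2.2 × 1450/1424 ≈ 2.24 kHz.

2.24 kHz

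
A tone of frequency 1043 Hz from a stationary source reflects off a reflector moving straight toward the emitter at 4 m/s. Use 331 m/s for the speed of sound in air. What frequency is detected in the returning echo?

The reflector first receives the wave as a moving observer: f₁ = f₀ · (v + u)/v = 1043 × (331 + 4)/331 ≈ 1056 Hz.
The reflection then acts as a moving source: f₂ = f₁ · v/(v − u) ≈ 1069 Hz.
Equivalently f₂ = f₀ · (v + u)/(v − u).

1069 Hz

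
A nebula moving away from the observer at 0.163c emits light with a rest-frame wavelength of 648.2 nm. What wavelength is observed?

Relativistic Doppler for wavelength: λ' = λ₀ · √((1 + β)/(1 − β)).
λ' = 648.2 × √(1.1630/0.8370) = 648.2 × 1.17876 ≈ 764.1 nm.

764.1 nm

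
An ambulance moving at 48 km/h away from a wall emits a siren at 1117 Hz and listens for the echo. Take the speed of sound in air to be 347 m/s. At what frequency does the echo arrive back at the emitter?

48 km/h = 13.33 m/s.
The wall receives the sound from a moving source: f₁ = f₀ · v/(v + v_e) = 1117 × 347/360.33 ≈ 1076 Hz.
On the return leg the ambulance is a moving observer: f₂ = f₁ · (v − v_e)/v = 1076 × 333.67/347 ≈ 1034 Hz.
Equivalently f₂ = f₀ · (v − v_e)/(v + v_e).

1034 Hz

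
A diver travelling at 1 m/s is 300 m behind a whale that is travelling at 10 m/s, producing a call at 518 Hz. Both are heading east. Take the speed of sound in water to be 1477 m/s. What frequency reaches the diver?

The diver is behind, so the whale is moving away from it while the diver is moving toward the whale.
Both move, so f' = f · (v + v_o)/(v + v_s).
f' = 518 × (1477 + 1)/(1477 + 10) = 518 × 1478/1487 ≈ 515 Hz.

515 Hz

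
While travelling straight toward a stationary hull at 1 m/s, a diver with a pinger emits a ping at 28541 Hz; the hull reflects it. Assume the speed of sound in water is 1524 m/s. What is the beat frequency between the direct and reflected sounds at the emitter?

37.5 Hz

The hull receives the sound from a moving source: f₁ = f₀ · v/(v − v_e) = 28541 × 1524/1523 ≈ 28559.7 Hz.
On the return leg the diver with a pinger is a moving observer: f₂ = f₁ · (v + v_e)/v = 28559.7 × 1525/1524 ≈ 28578.5 Hz.
Beat against the emitted tone: |f₂ − f₀| = 2v_e·f₀/(v − v_e) = 2 × 1 × 28541/1523 ≈ 37.5 Hz.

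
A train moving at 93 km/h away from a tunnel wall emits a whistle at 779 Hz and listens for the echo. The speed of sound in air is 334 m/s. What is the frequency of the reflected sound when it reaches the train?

667 Hz

93 km/h = 25.83 m/s.
The tunnel wall receives the sound from a moving source: f₁ = f₀ · v/(v + v_e) = 779 × 334/359.83 ≈ 723 Hz.
On the return leg the train is a moving observer: f₂ = f₁ · (v − v_e)/v = 723 × 308.17/334 ≈ 667 Hz.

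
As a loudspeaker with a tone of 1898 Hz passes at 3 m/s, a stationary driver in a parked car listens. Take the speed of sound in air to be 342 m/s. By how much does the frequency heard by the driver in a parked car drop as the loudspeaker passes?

Approaching: f₁ = f · v/(v − v_s) = 1898 × 342/339 ≈ 1914.8 Hz.
Receding: f₂ = f · v/(v + v_s) = 1898 × 342/345 ≈ 1881.5 Hz.
Drop: f₁ − f₂ = 2f·v·v_s/(v² − v_s²) = 2 × 1898 × 342 × 3/(342² − 3²) ≈ 33.3 Hz.

33.3 Hz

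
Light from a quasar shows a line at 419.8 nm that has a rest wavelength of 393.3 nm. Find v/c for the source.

λ'/λ₀ = 1.0674 > 1 (redshift), so the source is receding.
λ'/λ₀ = √((1 + β)/(1 − β)) for a receding source ⇒ β = (r² − 1)/(r² + 1) with r = λ'/λ₀.
β = (1.1393 − 1)/(1.1393 + 1) ≈ 0.065.

0.065c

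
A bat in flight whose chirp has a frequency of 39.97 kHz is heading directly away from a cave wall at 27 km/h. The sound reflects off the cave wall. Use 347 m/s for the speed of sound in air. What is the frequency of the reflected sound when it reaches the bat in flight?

27 km/h = 7.5 m/s.
The cave wall receives the sound from a moving source: f₁ = f₀ · v/(v + v_e) = 39.97 × 347/354.5 ≈ 39.1 kHz.
On the return leg the bat in flight is a moving observer: f₂ = f₁ · (v − v_e)/v = 39.1 × 339.5/347 ≈ 38.3 kHz.

38.3 kHz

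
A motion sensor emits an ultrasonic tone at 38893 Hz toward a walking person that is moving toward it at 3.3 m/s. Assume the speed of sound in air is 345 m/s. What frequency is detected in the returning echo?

39644 Hz

At the walking person (a moving observer), f₁ = f₀ · (v + u)/v = 38893 × 348.3/345 ≈ 39265 Hz.
The reflection then acts as a moving source: f₂ = f₁ · v/(v − u) ≈ 39644 Hz.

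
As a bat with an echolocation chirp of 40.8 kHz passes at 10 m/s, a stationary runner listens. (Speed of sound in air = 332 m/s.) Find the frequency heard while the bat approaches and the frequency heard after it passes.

Approaching: f₁ = f · v/(v − v_s) = 40.8 × 332/322 ≈ 42.1 kHz.
Receding: f₂ = f · v/(v + v_s) = 40.8 × 332/342 ≈ 39.6 kHz.

42.1 kHz approaching; 39.6 kHz receding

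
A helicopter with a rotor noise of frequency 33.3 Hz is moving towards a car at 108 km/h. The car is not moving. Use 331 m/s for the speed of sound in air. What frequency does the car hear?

36.6 Hz

108 km/h = 30 m/s.
Moving source, stationary observer: f' = f · v/(v − v_s) since the source is approaching.
f' = 33.3 × 331/(331 − 30) = 33.3 × 331/301 ≈ 36.6 Hz.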